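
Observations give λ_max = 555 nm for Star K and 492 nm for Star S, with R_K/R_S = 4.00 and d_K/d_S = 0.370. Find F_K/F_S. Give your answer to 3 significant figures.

Wien's law: T_K/T_S = λ_S/λ_K = 492/555 = 0.8865.
L_K/L_S = (R_K/R_S)²(T_K/T_S)⁴ = (4.00)²(0.8865)⁴ = 9.881.
F_K/F_S = (L_K/L_S)/(d_K/d_S)² = 9.881/(0.370)² = 72.18.

72.2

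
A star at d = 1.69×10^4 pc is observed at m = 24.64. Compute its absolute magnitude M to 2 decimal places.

8.50

M = m − 5 log₁₀(d/10 pc) = 24.64 − 5 log₁₀(1.69×10^4/10)
  = 24.64 − 5 × 3.228 = 24.64 − 16.14 = 8.50.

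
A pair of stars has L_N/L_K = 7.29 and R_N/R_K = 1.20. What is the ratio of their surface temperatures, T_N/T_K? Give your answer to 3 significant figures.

1.50

L ∝ R²T⁴ gives T ∝ (L/R²)^(1/4), so
T_N/T_K = (7.29 / 1.20²)^(1/4) = (5.062)^(1/4) = 1.500.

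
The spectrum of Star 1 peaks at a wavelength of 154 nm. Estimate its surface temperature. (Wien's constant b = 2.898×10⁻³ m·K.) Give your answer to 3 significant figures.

1.88×10^4 K

T = b/λ_max = 2.898×10⁻³ / (154×10⁻⁹) = 1.882×10^4 K.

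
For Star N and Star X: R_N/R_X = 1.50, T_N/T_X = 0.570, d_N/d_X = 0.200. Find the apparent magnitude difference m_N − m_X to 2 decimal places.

-1.93

L_N/L_X = (1.50)²(0.570)⁴ = 0.2375.
F_N/F_X = (L_N/L_X)/(d_N/d_X)² = 0.2375/0.04000 = 5.938.
m_N − m_X = −2.5 log₁₀(5.938) = -1.93.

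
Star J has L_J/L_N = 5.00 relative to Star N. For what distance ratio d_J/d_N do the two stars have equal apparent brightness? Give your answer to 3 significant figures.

Equal flux requires L_J/d_J² = L_N/d_N², so d_J/d_N = √(L_J/L_N)
= √(5.00) = 2.236.

2.24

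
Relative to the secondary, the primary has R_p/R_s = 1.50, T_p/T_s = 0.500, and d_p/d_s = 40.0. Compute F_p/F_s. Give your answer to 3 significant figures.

L_p/L_s = (R_p/R_s)²(T_p/T_s)⁴ = (1.50)² × (0.500)⁴ = 0.1406.
F_p/F_s = (L_p/L_s)/(d_p/d_s)² = 0.1406 / (40.0)² = 8.789×10^-5.

8.79×10^-5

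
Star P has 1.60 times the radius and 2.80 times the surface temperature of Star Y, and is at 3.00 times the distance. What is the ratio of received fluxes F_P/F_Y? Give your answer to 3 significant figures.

17.5

L_P/L_Y = (R_P/R_Y)²(T_P/T_Y)⁴ = (1.60)² × (2.80)⁴ = 157.4.
F_P/F_Y = (L_P/L_Y)/(d_P/d_Y)² = 157.4 / (3.00)² = 17.48.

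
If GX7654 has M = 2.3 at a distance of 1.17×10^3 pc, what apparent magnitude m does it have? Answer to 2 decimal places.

12.64

m = M + 5 log₁₀(d/10 pc) = 2.3 + 5 log₁₀(1.17×10^3/10)
  = 2.3 + 5 × 2.068 = 2.3 + 10.34 = 12.64.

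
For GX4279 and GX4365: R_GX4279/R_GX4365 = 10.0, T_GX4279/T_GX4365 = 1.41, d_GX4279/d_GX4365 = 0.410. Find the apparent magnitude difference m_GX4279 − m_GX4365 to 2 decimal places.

L_GX4279/L_GX4365 = (10.0)²(1.41)⁴ = 395.3.
F_GX4279/F_GX4365 = (L_GX4279/L_GX4365)/(d_GX4279/d_GX4365)² = 395.3/0.1681 = 2351.
m_GX4279 − m_GX4365 = −2.5 log₁₀(2351) = -8.43.

-8.43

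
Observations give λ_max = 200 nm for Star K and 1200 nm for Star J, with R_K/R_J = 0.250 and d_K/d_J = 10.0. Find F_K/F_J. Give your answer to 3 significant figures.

0.810

Wien's law: T_K/T_J = λ_J/λ_K = 1200/200 = 6.000.
L_K/L_J = (R_K/R_J)²(T_K/T_J)⁴ = (0.250)²(6.000)⁴ = 81.00.
F_K/F_J = (L_K/L_J)/(d_K/d_J)² = 81.00/(10.0)² = 0.8100.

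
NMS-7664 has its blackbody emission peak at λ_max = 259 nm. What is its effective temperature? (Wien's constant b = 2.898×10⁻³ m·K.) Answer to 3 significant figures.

T = b/λ_max = 2.898×10⁻³ / (259×10⁻⁹) = 1.119×10^4 K.

1.12×10^4 K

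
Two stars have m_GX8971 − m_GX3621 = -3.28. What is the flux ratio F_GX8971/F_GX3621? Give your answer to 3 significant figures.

20.5

F_GX8971/F_GX3621 = 10^(−(m_GX8971 − m_GX3621)/2.5) = 10^(3.28/2.5) = 10^1.312 = 20.51.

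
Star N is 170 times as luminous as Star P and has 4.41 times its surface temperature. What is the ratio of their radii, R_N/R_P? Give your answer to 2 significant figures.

0.67

L ∝ R²T⁴ gives R ∝ √L / T², so
R_N/R_P = √(170) / (4.41)² = 13.04 / 19.45 = 0.6704.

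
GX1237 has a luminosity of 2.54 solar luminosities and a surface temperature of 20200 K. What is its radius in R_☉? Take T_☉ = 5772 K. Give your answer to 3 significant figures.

0.130 R_☉

R/R_☉ = √(L/L_☉) / (T/T_☉)² = √(2.54) / (3.500)²
       = 1.594 / 12.25 = 0.1301.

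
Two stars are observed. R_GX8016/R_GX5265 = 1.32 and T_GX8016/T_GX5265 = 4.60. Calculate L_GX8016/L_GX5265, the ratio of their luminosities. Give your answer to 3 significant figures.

From the Stefan–Boltzmann law, L ∝ R²T⁴, so
L_GX8016/L_GX5265 = (R_GX8016/R_GX5265)² (T_GX8016/T_GX5265)⁴ = (1.32)² × (4.60)⁴ = 1.742 × 447.7 = 780.2.

780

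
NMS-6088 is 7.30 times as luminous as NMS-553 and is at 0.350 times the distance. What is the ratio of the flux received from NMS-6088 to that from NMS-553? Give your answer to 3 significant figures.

59.6

F = L/(4πd²), so F_NMS-6088/F_NMS-553 = (L_NMS-6088/L_NMS-553) / (d_NMS-6088/d_NMS-553)²
= 7.30 / (0.350)² = 7.30 / 0.1225 = 59.59.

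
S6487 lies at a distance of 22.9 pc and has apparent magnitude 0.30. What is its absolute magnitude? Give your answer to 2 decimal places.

-1.50

M = m − 5 log₁₀(d/10 pc) = 0.30 − 5 log₁₀(22.9/10)
  = 0.30 − 5 × 0.360 = 0.30 − 1.80 = -1.50.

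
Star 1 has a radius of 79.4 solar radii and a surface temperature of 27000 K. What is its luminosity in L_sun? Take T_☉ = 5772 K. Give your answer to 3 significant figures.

L/L_☉ = (R/R_☉)² (T/T_☉)⁴ = (79.4)² × (27000/5772)⁴
       = 6304 × (4.678)⁴ = 6304 × 478.8 = 3.018×10^6.

3.02×10^6 L_sun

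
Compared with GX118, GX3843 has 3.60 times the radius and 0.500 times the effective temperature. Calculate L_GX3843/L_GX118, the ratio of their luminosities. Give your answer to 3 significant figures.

0.810

From the Stefan–Boltzmann law, L ∝ R²T⁴, so
L_GX3843/L_GX118 = (R_GX3843/R_GX118)² (T_GX3843/T_GX118)⁴ = (3.60)² × (0.500)⁴ = 12.96 × 0.06250 = 0.8100.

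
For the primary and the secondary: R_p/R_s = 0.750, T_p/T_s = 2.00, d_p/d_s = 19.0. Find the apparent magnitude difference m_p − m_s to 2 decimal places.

4.01

L_p/L_s = (0.750)²(2.00)⁴ = 9.000.
F_p/F_s = (L_p/L_s)/(d_p/d_s)² = 9.000/361.0 = 0.02493.
m_p − m_s = −2.5 log₁₀(0.02493) = 4.01.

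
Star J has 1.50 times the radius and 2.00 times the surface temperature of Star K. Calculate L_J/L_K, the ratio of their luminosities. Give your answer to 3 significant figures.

36.0

From the Stefan–Boltzmann law, L ∝ R²T⁴, so
L_J/L_K = (R_J/R_K)² (T_J/T_K)⁴ = (1.50)² × (2.00)⁴ = 2.250 × 16.00 = 36.00.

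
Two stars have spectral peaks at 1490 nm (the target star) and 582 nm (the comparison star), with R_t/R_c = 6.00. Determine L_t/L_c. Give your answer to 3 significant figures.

0.838

Wien's law gives T ∝ 1/λ_max, so T_t/T_c = λ_c/λ_t = 582/1490 = 0.3906.
Then L ∝ R²T⁴ gives L_t/L_c = (6.00)² × (0.3906)⁴ = 36.00 × 0.02328 = 0.8380.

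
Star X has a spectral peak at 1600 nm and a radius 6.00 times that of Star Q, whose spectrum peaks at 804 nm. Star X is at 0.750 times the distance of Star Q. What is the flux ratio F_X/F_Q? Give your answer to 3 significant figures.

4.08

Wien's law: T_X/T_Q = λ_Q/λ_X = 804/1600 = 0.5025.
L_X/L_Q = (R_X/R_Q)²(T_X/T_Q)⁴ = (6.00)²(0.5025)⁴ = 2.295.
F_X/F_Q = (L_X/L_Q)/(d_X/d_Q)² = 2.295/(0.750)² = 4.081.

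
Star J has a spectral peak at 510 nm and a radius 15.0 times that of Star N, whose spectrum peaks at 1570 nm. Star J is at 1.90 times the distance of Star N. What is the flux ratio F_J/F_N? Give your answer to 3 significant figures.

5.60×10^3

Wien's law: T_J/T_N = λ_N/λ_J = 1570/510 = 3.078.
L_J/L_N = (R_J/R_N)²(T_J/T_N)⁴ = (15.0)²(3.078)⁴ = 2.021×10^4.
F_J/F_N = (L_J/L_N)/(d_J/d_N)² = 2.021×10^4/(1.90)² = 5597.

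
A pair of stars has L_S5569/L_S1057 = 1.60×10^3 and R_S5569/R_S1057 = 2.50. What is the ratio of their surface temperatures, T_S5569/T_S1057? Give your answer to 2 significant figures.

L ∝ R²T⁴ gives T ∝ (L/R²)^(1/4), so
T_S5569/T_S1057 = (1.60×10^3 / 2.50²)^(1/4) = (256.0)^(1/4) = 4.000.

4.0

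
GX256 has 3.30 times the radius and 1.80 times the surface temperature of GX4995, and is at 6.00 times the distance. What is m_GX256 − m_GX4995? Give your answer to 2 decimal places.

L_GX256/L_GX4995 = (3.30)²(1.80)⁴ = 114.3.
F_GX256/F_GX4995 = (L_GX256/L_GX4995)/(d_GX256/d_GX4995)² = 114.3/36.00 = 3.176.
m_GX256 − m_GX4995 = −2.5 log₁₀(3.176) = -1.25.

-1.25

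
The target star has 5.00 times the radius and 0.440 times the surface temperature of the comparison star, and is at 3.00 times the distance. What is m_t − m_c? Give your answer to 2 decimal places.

2.46

L_t/L_c = (5.00)²(0.440)⁴ = 0.9370.
F_t/F_c = (L_t/L_c)/(d_t/d_c)² = 0.9370/9.000 = 0.1041.
m_t − m_c = −2.5 log₁₀(0.1041) = 2.46.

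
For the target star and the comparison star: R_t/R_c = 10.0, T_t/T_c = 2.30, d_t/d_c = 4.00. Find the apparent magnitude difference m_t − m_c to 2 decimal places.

L_t/L_c = (10.0)²(2.30)⁴ = 2798.
F_t/F_c = (L_t/L_c)/(d_t/d_c)² = 2798/16.00 = 174.9.
m_t − m_c = −2.5 log₁₀(174.9) = -5.61.

-5.61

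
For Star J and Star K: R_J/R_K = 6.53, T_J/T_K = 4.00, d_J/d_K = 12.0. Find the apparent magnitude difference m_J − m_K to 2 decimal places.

-4.70

L_J/L_K = (6.53)²(4.00)⁴ = 1.092×10^4.
F_J/F_K = (L_J/L_K)/(d_J/d_K)² = 1.092×10^4/144.0 = 75.81.
m_J − m_K = −2.5 log₁₀(75.81) = -4.70.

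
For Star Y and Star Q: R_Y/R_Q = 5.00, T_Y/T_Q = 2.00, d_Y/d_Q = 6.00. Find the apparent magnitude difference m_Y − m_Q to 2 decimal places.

-2.61

L_Y/L_Q = (5.00)²(2.00)⁴ = 400.0.
F_Y/F_Q = (L_Y/L_Q)/(d_Y/d_Q)² = 400.0/36.00 = 11.11.
m_Y − m_Q = −2.5 log₁₀(11.11) = -2.61.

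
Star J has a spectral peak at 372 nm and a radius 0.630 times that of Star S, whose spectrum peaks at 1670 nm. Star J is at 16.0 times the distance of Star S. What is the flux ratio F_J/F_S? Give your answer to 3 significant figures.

0.630

Wien's law: T_J/T_S = λ_S/λ_J = 1670/372 = 4.489.
L_J/L_S = (R_J/R_S)²(T_J/T_S)⁴ = (0.630)²(4.489)⁴ = 161.2.
F_J/F_S = (L_J/L_S)/(d_J/d_S)² = 161.2/(16.0)² = 0.6297.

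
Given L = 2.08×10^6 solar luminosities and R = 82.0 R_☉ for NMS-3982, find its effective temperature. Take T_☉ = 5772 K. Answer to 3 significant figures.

T/T_☉ = (L/L_☉)^(1/4) / (R/R_☉)^(1/2)
T = 5772 × (2.08×10^6)^(1/4) / √(82.0) = 5772 × 37.98 / 9.055 = 2.421×10^4 K.

2.42×10^4 K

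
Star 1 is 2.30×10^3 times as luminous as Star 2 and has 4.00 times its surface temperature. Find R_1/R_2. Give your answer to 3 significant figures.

L ∝ R²T⁴ gives R ∝ √L / T², so
R_1/R_2 = √(2.30×10^3) / (4.00)² = 47.96 / 16.00 = 2.997.

3.00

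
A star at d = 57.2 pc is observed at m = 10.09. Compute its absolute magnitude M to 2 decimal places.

M = m − 5 log₁₀(d/10 pc) = 10.09 − 5 log₁₀(57.2/10)
  = 10.09 − 5 × 0.757 = 10.09 − 3.79 = 6.30.

6.30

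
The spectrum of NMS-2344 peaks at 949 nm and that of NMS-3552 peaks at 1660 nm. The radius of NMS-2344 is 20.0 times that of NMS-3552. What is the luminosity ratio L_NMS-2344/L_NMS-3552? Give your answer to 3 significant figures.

3.74×10^3

Wien's law gives T ∝ 1/λ_max, so T_NMS-2344/T_NMS-3552 = λ_NMS-3552/λ_NMS-2344 = 1660/949 = 1.749.
Then L ∝ R²T⁴ gives L_NMS-2344/L_NMS-3552 = (20.0)² × (1.749)⁴ = 400.0 × 9.362 = 3745.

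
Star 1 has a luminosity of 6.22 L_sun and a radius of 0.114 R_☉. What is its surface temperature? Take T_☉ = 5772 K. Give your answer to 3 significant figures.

2.70×10^4 K

T/T_☉ = (L/L_☉)^(1/4) / (R/R_☉)^(1/2)
T = 5772 × (6.22)^(1/4) / √(0.114) = 5772 × 1.579 / 0.3376 = 2.700×10^4 K.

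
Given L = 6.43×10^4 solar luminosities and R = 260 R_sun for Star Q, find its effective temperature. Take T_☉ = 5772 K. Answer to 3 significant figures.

T/T_☉ = (L/L_☉)^(1/4) / (R/R_☉)^(1/2)
T = 5772 × (6.43×10^4)^(1/4) / √(260) = 5772 × 15.92 / 16.12 = 5700 K.

5.70×10^3 K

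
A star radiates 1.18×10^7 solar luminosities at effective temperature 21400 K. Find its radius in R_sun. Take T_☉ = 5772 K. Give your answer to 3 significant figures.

250 R_sun

R/R_☉ = √(L/L_☉) / (T/T_☉)² = √(1.18×10^7) / (3.708)²
       = 3435 / 13.75 = 249.9.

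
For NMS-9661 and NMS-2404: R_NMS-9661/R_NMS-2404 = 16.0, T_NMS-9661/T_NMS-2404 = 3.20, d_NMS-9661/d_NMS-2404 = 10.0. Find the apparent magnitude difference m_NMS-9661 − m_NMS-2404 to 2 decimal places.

-6.07

L_NMS-9661/L_NMS-2404 = (16.0)²(3.20)⁴ = 2.684×10^4.
F_NMS-9661/F_NMS-2404 = (L_NMS-9661/L_NMS-2404)/(d_NMS-9661/d_NMS-2404)² = 2.684×10^4/100.0 = 268.4.
m_NMS-9661 − m_NMS-2404 = −2.5 log₁₀(268.4) = -6.07.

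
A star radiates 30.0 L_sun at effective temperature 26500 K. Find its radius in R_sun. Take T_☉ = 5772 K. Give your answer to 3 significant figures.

R/R_☉ = √(L/L_☉) / (T/T_☉)² = √(30.0) / (4.591)²
       = 5.477 / 21.08 = 0.2598.

0.260 R_sun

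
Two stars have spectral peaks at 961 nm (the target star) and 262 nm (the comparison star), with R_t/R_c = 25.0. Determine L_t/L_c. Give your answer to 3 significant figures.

3.45

Wien's law gives T ∝ 1/λ_max, so T_t/T_c = λ_c/λ_t = 262/961 = 0.2726.
Then L ∝ R²T⁴ gives L_t/L_c = (25.0)² × (0.2726)⁴ = 625.0 × 0.005525 = 3.453.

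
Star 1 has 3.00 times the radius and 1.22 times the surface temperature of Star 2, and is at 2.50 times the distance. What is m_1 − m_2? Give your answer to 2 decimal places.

-1.26

L_1/L_2 = (3.00)²(1.22)⁴ = 19.94.
F_1/F_2 = (L_1/L_2)/(d_1/d_2)² = 19.94/6.250 = 3.190.
m_1 − m_2 = −2.5 log₁₀(3.190) = -1.26.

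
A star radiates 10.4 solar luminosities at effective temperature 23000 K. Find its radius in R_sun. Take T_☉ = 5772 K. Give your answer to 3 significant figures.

R/R_☉ = √(L/L_☉) / (T/T_☉)² = √(10.4) / (3.985)²
       = 3.225 / 15.88 = 0.2031.

0.203 R_sun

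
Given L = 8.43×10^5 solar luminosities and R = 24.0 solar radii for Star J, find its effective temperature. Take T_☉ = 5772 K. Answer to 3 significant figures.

T/T_☉ = (L/L_☉)^(1/4) / (R/R_☉)^(1/2)
T = 5772 × (8.43×10^5)^(1/4) / √(24.0) = 5772 × 30.30 / 4.899 = 3.570×10^4 K.

3.57×10^4 K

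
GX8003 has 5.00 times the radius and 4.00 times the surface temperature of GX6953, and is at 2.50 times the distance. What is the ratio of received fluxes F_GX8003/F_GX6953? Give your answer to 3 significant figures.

1.02×10^3

L_GX8003/L_GX6953 = (R_GX8003/R_GX6953)²(T_GX8003/T_GX6953)⁴ = (5.00)² × (4.00)⁴ = 6400.
F_GX8003/F_GX6953 = (L_GX8003/L_GX6953)/(d_GX8003/d_GX6953)² = 6400 / (2.50)² = 1024.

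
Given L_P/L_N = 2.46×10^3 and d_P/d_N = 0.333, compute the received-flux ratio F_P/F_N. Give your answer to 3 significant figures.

2.22×10^4

F = L/(4πd²), so F_P/F_N = (L_P/L_N) / (d_P/d_N)²
= 2.46×10^3 / (0.333)² = 2.46×10^3 / 0.1109 = 2.218×10^4.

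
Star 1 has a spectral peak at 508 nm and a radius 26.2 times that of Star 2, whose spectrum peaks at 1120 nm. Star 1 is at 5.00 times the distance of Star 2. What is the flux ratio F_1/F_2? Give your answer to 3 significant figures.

Wien's law: T_1/T_2 = λ_2/λ_1 = 1120/508 = 2.205.
L_1/L_2 = (R_1/R_2)²(T_1/T_2)⁴ = (26.2)²(2.205)⁴ = 1.622×10^4.
F_1/F_2 = (L_1/L_2)/(d_1/d_2)² = 1.622×10^4/(5.00)² = 648.8.

649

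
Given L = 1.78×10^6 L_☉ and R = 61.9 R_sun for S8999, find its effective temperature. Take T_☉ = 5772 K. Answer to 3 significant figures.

2.68×10^4 K

T/T_☉ = (L/L_☉)^(1/4) / (R/R_☉)^(1/2)
T = 5772 × (1.78×10^6)^(1/4) / √(61.9) = 5772 × 36.53 / 7.868 = 2.680×10^4 K.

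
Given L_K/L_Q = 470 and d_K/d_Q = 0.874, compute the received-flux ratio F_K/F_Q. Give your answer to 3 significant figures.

F = L/(4πd²), so F_K/F_Q = (L_K/L_Q) / (d_K/d_Q)²
= 470 / (0.874)² = 470 / 0.7639 = 615.3.

615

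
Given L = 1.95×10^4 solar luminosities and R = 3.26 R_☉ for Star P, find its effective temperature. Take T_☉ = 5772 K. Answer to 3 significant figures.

3.78×10^4 K

T/T_☉ = (L/L_☉)^(1/4) / (R/R_☉)^(1/2)
T = 5772 × (1.95×10^4)^(1/4) / √(3.26) = 5772 × 11.82 / 1.806 = 3.778×10^4 K.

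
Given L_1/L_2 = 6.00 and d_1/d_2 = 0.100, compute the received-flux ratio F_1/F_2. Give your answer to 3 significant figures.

600

F = L/(4πd²), so F_1/F_2 = (L_1/L_2) / (d_1/d_2)²
= 6.00 / (0.100)² = 6.00 / 0.01000 = 600.0.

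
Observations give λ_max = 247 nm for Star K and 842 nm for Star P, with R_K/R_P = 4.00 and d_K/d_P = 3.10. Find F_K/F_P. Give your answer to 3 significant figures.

Wien's law: T_K/T_P = λ_P/λ_K = 842/247 = 3.409.
L_K/L_P = (R_K/R_P)²(T_K/T_P)⁴ = (4.00)²(3.409)⁴ = 2161.
F_K/F_P = (L_K/L_P)/(d_K/d_P)² = 2161/(3.10)² = 224.8.

225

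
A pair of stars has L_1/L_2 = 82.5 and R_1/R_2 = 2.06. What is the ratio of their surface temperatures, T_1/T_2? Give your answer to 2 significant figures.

L ∝ R²T⁴ gives T ∝ (L/R²)^(1/4), so
T_1/T_2 = (82.5 / 2.06²)^(1/4) = (19.44)^(1/4) = 2.100.

2.1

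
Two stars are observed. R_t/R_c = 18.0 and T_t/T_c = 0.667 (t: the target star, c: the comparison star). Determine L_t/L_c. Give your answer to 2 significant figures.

64

From the Stefan–Boltzmann law, L ∝ R²T⁴, so
L_t/L_c = (R_t/R_c)² (T_t/T_c)⁴ = (18.0)² × (0.667)⁴ = 324.0 × 0.1979 = 64.13.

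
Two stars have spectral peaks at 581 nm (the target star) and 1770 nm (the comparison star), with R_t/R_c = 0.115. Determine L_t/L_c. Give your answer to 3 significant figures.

1.14

Wien's law gives T ∝ 1/λ_max, so T_t/T_c = λ_c/λ_t = 1770/581 = 3.046.
Then L ∝ R²T⁴ gives L_t/L_c = (0.115)² × (3.046)⁴ = 0.01323 × 86.14 = 1.139.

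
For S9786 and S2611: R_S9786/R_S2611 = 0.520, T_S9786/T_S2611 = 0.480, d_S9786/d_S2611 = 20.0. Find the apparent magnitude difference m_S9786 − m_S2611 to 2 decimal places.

L_S9786/L_S2611 = (0.520)²(0.480)⁴ = 0.01435.
F_S9786/F_S2611 = (L_S9786/L_S2611)/(d_S9786/d_S2611)² = 0.01435/400.0 = 3.588×10^-5.
m_S9786 − m_S2611 = −2.5 log₁₀(3.588×10^-5) = 11.11.

11.11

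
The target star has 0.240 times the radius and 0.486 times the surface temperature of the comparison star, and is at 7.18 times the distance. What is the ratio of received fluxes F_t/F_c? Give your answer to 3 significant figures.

L_t/L_c = (R_t/R_c)²(T_t/T_c)⁴ = (0.240)² × (0.486)⁴ = 0.003213.
F_t/F_c = (L_t/L_c)/(d_t/d_c)² = 0.003213 / (7.18)² = 6.233×10^-5.

6.23×10^-5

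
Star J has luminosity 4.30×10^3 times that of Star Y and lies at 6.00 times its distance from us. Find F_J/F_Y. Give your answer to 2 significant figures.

1.2×10^2

F = L/(4πd²), so F_J/F_Y = (L_J/L_Y) / (d_J/d_Y)²
= 4.30×10^3 / (6.00)² = 4.30×10^3 / 36.00 = 119.4.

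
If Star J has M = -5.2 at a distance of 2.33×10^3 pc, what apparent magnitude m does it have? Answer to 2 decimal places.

m = M + 5 log₁₀(d/10 pc) = -5.2 + 5 log₁₀(2.33×10^3/10)
  = -5.2 + 5 × 2.367 = -5.2 + 11.84 = 6.64.

6.64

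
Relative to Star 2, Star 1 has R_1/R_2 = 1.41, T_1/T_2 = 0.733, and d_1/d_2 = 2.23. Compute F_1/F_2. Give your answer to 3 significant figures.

L_1/L_2 = (R_1/R_2)²(T_1/T_2)⁴ = (1.41)² × (0.733)⁴ = 0.5739.
F_1/F_2 = (L_1/L_2)/(d_1/d_2)² = 0.5739 / (2.23)² = 0.1154.

0.115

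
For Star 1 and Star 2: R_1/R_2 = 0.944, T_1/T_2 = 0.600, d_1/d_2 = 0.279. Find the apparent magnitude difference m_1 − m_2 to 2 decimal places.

L_1/L_2 = (0.944)²(0.600)⁴ = 0.1155.
F_1/F_2 = (L_1/L_2)/(d_1/d_2)² = 0.1155/0.07784 = 1.484.
m_1 − m_2 = −2.5 log₁₀(1.484) = -0.43.

-0.43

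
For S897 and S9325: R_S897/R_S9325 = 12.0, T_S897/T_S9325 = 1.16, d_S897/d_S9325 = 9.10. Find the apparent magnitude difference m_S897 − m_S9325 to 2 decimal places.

L_S897/L_S9325 = (12.0)²(1.16)⁴ = 260.7.
F_S897/F_S9325 = (L_S897/L_S9325)/(d_S897/d_S9325)² = 260.7/82.81 = 3.149.
m_S897 − m_S9325 = −2.5 log₁₀(3.149) = -1.25.

-1.25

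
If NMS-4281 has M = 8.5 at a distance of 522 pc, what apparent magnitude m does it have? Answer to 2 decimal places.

17.09

m = M + 5 log₁₀(d/10 pc) = 8.5 + 5 log₁₀(522/10)
  = 8.5 + 5 × 1.718 = 8.5 + 8.59 = 17.09.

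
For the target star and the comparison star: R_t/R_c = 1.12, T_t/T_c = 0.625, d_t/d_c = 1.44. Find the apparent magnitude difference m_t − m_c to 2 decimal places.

L_t/L_c = (1.12)²(0.625)⁴ = 0.1914.
F_t/F_c = (L_t/L_c)/(d_t/d_c)² = 0.1914/2.074 = 0.09231.
m_t − m_c = −2.5 log₁₀(0.09231) = 2.59.

2.59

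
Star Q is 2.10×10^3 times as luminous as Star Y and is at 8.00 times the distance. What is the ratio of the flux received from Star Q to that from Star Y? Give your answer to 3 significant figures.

32.8

F = L/(4πd²), so F_Q/F_Y = (L_Q/L_Y) / (d_Q/d_Y)²
= 2.10×10^3 / (8.00)² = 2.10×10^3 / 64.00 = 32.81.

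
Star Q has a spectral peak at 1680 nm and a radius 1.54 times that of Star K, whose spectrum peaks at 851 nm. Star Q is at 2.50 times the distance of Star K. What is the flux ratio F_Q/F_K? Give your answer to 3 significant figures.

0.0250

Wien's law: T_Q/T_K = λ_K/λ_Q = 851/1680 = 0.5065.
L_Q/L_K = (R_Q/R_K)²(T_Q/T_K)⁴ = (1.54)²(0.5065)⁴ = 0.1561.
F_Q/F_K = (L_Q/L_K)/(d_Q/d_K)² = 0.1561/(2.50)² = 0.02498.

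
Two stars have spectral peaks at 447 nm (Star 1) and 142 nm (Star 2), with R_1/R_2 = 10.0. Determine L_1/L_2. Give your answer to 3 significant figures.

1.02

Wien's law gives T ∝ 1/λ_max, so T_1/T_2 = λ_2/λ_1 = 142/447 = 0.3177.
Then L ∝ R²T⁴ gives L_1/L_2 = (10.0)² × (0.3177)⁴ = 100.0 × 0.01018 = 1.018.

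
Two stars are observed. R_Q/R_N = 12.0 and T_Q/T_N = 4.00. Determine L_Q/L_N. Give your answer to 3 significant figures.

3.69×10^4

From the Stefan–Boltzmann law, L ∝ R²T⁴, so
L_Q/L_N = (R_Q/R_N)² (T_Q/T_N)⁴ = (12.0)² × (4.00)⁴ = 144.0 × 256.0 = 3.686×10^4.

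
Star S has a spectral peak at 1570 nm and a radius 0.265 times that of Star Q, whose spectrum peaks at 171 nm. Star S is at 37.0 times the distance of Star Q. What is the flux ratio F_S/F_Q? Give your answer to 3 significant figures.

7.22×10^-9

Wien's law: T_S/T_Q = λ_Q/λ_S = 171/1570 = 0.1089.
L_S/L_Q = (R_S/R_Q)²(T_S/T_Q)⁴ = (0.265)²(0.1089)⁴ = 9.883×10^-6.
F_S/F_Q = (L_S/L_Q)/(d_S/d_Q)² = 9.883×10^-6/(37.0)² = 7.219×10^-9.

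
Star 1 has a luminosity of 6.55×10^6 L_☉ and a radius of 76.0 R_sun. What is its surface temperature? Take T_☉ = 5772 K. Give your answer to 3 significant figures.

3.35×10^4 K

T/T_☉ = (L/L_☉)^(1/4) / (R/R_☉)^(1/2)
T = 5772 × (6.55×10^6)^(1/4) / √(76.0) = 5772 × 50.59 / 8.718 = 3.349×10^4 K.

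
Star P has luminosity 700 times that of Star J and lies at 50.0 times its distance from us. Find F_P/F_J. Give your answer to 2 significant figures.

0.28

F = L/(4πd²), so F_P/F_J = (L_P/L_J) / (d_P/d_J)²
= 700 / (50.0)² = 700 / 2500 = 0.2800.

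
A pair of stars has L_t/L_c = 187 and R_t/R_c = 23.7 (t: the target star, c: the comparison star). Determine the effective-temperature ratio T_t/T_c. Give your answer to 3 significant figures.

L ∝ R²T⁴ gives T ∝ (L/R²)^(1/4), so
T_t/T_c = (187 / 23.7²)^(1/4) = (0.3329)^(1/4) = 0.7596.

0.760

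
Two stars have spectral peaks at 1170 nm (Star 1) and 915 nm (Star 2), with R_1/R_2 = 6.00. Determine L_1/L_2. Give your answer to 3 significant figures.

13.5

Wien's law gives T ∝ 1/λ_max, so T_1/T_2 = λ_2/λ_1 = 915/1170 = 0.7821.
Then L ∝ R²T⁴ gives L_1/L_2 = (6.00)² × (0.7821)⁴ = 36.00 × 0.3741 = 13.47.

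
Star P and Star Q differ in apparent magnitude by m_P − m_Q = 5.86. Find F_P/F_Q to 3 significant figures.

F_P/F_Q = 10^(−(m_P − m_Q)/2.5) = 10^(-5.86/2.5) = 10^-2.344 = 0.004529.

0.00453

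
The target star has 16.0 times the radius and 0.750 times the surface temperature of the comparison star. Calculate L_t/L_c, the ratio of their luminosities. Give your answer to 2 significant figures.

81

From the Stefan–Boltzmann law, L ∝ R²T⁴, so
L_t/L_c = (R_t/R_c)² (T_t/T_c)⁴ = (16.0)² × (0.750)⁴ = 256.0 × 0.3164 = 81.00.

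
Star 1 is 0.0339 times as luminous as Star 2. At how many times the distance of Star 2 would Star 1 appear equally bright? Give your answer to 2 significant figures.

Equal flux requires L_1/d_1² = L_2/d_2², so d_1/d_2 = √(L_1/L_2)
= √(0.0339) = 0.1841.

0.18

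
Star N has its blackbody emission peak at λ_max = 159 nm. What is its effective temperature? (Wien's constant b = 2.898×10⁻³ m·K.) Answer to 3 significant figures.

T = b/λ_max = 2.898×10⁻³ / (159×10⁻⁹) = 1.823×10^4 K.

1.82×10^4 K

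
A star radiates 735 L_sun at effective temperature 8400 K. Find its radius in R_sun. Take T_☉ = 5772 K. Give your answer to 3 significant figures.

R/R_☉ = √(L/L_☉) / (T/T_☉)² = √(735) / (1.455)²
       = 27.11 / 2.118 = 12.80.

12.8 R_sun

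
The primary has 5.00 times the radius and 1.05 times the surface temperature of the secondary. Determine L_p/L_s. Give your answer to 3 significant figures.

30.4

From the Stefan–Boltzmann law, L ∝ R²T⁴, so
L_p/L_s = (R_p/R_s)² (T_p/T_s)⁴ = (5.00)² × (1.05)⁴ = 25.00 × 1.216 = 30.39.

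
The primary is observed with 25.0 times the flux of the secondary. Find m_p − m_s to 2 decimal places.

-3.49

m_p − m_s = −2.5 log₁₀(F_p/F_s) = −2.5 log₁₀(25.0) = −2.5 × (1.398) = -3.495.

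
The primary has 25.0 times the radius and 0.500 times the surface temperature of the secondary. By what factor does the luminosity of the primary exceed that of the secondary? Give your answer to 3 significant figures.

From the Stefan–Boltzmann law, L ∝ R²T⁴, so
L_p/L_s = (R_p/R_s)² (T_p/T_s)⁴ = (25.0)² × (0.500)⁴ = 625.0 × 0.06250 = 39.06.

39.1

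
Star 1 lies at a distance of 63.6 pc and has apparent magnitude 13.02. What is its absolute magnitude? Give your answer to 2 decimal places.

M = m − 5 log₁₀(d/10 pc) = 13.02 − 5 log₁₀(63.6/10)
  = 13.02 − 5 × 0.803 = 13.02 − 4.02 = 9.00.

9.00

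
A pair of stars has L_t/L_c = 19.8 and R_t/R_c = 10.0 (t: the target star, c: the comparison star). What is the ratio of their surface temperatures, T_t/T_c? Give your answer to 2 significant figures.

L ∝ R²T⁴ gives T ∝ (L/R²)^(1/4), so
T_t/T_c = (19.8 / 10.0²)^(1/4) = (0.1980)^(1/4) = 0.6671.

0.67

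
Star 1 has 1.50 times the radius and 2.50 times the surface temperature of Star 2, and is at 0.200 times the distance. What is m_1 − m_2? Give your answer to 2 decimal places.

-8.35

L_1/L_2 = (1.50)²(2.50)⁴ = 87.89.
F_1/F_2 = (L_1/L_2)/(d_1/d_2)² = 87.89/0.04000 = 2197.
m_1 − m_2 = −2.5 log₁₀(2197) = -8.35.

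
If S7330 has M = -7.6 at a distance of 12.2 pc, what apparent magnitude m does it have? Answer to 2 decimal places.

-7.17

m = M + 5 log₁₀(d/10 pc) = -7.6 + 5 log₁₀(12.2/10)
  = -7.6 + 5 × 0.086 = -7.6 + 0.43 = -7.17.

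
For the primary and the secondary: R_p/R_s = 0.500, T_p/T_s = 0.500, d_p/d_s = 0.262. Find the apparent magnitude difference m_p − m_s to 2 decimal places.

1.61

L_p/L_s = (0.500)²(0.500)⁴ = 0.01562.
F_p/F_s = (L_p/L_s)/(d_p/d_s)² = 0.01562/0.06864 = 0.2276.
m_p − m_s = −2.5 log₁₀(0.2276) = 1.61.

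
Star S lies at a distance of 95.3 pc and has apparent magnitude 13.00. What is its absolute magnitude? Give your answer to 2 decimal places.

M = m − 5 log₁₀(d/10 pc) = 13.00 − 5 log₁₀(95.3/10)
  = 13.00 − 5 × 0.979 = 13.00 − 4.90 = 8.10.

8.10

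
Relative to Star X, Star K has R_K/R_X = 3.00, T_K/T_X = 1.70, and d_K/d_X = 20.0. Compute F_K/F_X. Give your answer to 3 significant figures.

L_K/L_X = (R_K/R_X)²(T_K/T_X)⁴ = (3.00)² × (1.70)⁴ = 75.17.
F_K/F_X = (L_K/L_X)/(d_K/d_X)² = 75.17 / (20.0)² = 0.1879.

0.188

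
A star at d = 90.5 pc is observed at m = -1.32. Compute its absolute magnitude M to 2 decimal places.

-6.10

M = m − 5 log₁₀(d/10 pc) = -1.32 − 5 log₁₀(90.5/10)
  = -1.32 − 5 × 0.957 = -1.32 − 4.78 = -6.10.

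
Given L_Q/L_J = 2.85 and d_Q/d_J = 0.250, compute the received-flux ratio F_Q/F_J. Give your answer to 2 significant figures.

46

F = L/(4πd²), so F_Q/F_J = (L_Q/L_J) / (d_Q/d_J)²
= 2.85 / (0.250)² = 2.85 / 0.06250 = 45.60.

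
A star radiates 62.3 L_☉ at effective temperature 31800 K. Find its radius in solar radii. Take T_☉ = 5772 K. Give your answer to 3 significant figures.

R/R_☉ = √(L/L_☉) / (T/T_☉)² = √(62.3) / (5.509)²
       = 7.893 / 30.35 = 0.2600.

0.260 solar radii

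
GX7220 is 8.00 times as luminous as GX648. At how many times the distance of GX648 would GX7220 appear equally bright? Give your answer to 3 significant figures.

Equal flux requires L_GX7220/d_GX7220² = L_GX648/d_GX648², so d_GX7220/d_GX648 = √(L_GX7220/L_GX648)
= √(8.00) = 2.828.

2.83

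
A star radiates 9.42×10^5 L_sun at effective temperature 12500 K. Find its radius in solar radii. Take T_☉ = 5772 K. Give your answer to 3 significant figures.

207 solar radii

R/R_☉ = √(L/L_☉) / (T/T_☉)² = √(9.42×10^5) / (2.166)²
       = 970.6 / 4.690 = 206.9.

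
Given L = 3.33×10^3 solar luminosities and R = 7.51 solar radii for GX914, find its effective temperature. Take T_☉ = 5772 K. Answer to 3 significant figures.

1.60×10^4 K

T/T_☉ = (L/L_☉)^(1/4) / (R/R_☉)^(1/2)
T = 5772 × (3.33×10^3)^(1/4) / √(7.51) = 5772 × 7.596 / 2.740 = 1.600×10^4 K.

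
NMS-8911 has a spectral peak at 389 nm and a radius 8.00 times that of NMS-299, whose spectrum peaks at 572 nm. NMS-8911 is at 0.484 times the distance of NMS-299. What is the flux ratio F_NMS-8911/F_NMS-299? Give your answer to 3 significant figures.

1.28×10^3

Wien's law: T_NMS-8911/T_NMS-299 = λ_NMS-299/λ_NMS-8911 = 572/389 = 1.470.
L_NMS-8911/L_NMS-299 = (R_NMS-8911/R_NMS-299)²(T_NMS-8911/T_NMS-299)⁴ = (8.00)²(1.470)⁴ = 299.2.
F_NMS-8911/F_NMS-299 = (L_NMS-8911/L_NMS-299)/(d_NMS-8911/d_NMS-299)² = 299.2/(0.484)² = 1277.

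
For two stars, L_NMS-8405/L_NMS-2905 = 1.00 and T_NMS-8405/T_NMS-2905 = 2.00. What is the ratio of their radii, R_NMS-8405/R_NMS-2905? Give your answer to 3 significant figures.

L ∝ R²T⁴ gives R ∝ √L / T², so
R_NMS-8405/R_NMS-2905 = √(1.00) / (2.00)² = 1.000 / 4.000 = 0.2500.

0.250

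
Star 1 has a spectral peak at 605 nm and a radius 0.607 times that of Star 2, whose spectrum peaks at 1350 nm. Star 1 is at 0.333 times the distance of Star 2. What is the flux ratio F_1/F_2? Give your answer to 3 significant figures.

82.4

Wien's law: T_1/T_2 = λ_2/λ_1 = 1350/605 = 2.231.
L_1/L_2 = (R_1/R_2)²(T_1/T_2)⁴ = (0.607)²(2.231)⁴ = 9.135.
F_1/F_2 = (L_1/L_2)/(d_1/d_2)² = 9.135/(0.333)² = 82.38.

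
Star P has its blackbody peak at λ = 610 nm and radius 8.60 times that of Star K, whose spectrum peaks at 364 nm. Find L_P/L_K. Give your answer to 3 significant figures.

9.38

Wien's law gives T ∝ 1/λ_max, so T_P/T_K = λ_K/λ_P = 364/610 = 0.5967.
Then L ∝ R²T⁴ gives L_P/L_K = (8.60)² × (0.5967)⁴ = 73.96 × 0.1268 = 9.377.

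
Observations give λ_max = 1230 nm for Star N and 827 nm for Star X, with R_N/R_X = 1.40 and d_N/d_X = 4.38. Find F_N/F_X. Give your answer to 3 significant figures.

0.0209

Wien's law: T_N/T_X = λ_X/λ_N = 827/1230 = 0.6724.
L_N/L_X = (R_N/R_X)²(T_N/T_X)⁴ = (1.40)²(0.6724)⁴ = 0.4006.
F_N/F_X = (L_N/L_X)/(d_N/d_X)² = 0.4006/(4.38)² = 0.02088.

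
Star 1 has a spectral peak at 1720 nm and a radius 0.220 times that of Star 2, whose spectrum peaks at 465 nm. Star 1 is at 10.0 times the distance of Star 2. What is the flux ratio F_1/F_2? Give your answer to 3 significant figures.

2.59×10^-6

Wien's law: T_1/T_2 = λ_2/λ_1 = 465/1720 = 0.2703.
L_1/L_2 = (R_1/R_2)²(T_1/T_2)⁴ = (0.220)²(0.2703)⁴ = 2.585×10^-4.
F_1/F_2 = (L_1/L_2)/(d_1/d_2)² = 2.585×10^-4/(10.0)² = 2.585×10^-6.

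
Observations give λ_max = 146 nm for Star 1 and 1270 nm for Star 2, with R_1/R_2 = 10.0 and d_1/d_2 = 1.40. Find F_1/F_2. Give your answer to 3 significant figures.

2.92×10^5

Wien's law: T_1/T_2 = λ_2/λ_1 = 1270/146 = 8.699.
L_1/L_2 = (R_1/R_2)²(T_1/T_2)⁴ = (10.0)²(8.699)⁴ = 5.725×10^5.
F_1/F_2 = (L_1/L_2)/(d_1/d_2)² = 5.725×10^5/(1.40)² = 2.921×10^5.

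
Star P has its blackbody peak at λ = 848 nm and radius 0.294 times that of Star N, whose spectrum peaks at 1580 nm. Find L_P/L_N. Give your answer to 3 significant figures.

Wien's law gives T ∝ 1/λ_max, so T_P/T_N = λ_N/λ_P = 1580/848 = 1.863.
Then L ∝ R²T⁴ gives L_P/L_N = (0.294)² × (1.863)⁴ = 0.08644 × 12.05 = 1.042.

1.04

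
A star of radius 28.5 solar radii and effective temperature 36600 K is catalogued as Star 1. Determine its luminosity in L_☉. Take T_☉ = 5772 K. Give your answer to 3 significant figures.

L/L_☉ = (R/R_☉)² (T/T_☉)⁴ = (28.5)² × (36600/5772)⁴
       = 812.2 × (6.341)⁴ = 812.2 × 1617 = 1.313×10^6.

1.31×10^6 L_☉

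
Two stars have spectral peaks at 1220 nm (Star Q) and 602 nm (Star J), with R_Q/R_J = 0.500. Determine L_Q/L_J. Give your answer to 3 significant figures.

Wien's law gives T ∝ 1/λ_max, so T_Q/T_J = λ_J/λ_Q = 602/1220 = 0.4934.
Then L ∝ R²T⁴ gives L_Q/L_J = (0.500)² × (0.4934)⁴ = 0.2500 × 0.05929 = 0.01482.

0.0148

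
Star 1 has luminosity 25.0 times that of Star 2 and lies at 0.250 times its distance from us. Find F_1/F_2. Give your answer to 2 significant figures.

F = L/(4πd²), so F_1/F_2 = (L_1/L_2) / (d_1/d_2)²
= 25.0 / (0.250)² = 25.0 / 0.06250 = 400.0.

4.0×10^2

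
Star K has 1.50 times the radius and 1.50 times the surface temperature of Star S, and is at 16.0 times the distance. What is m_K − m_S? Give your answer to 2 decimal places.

3.38

L_K/L_S = (1.50)²(1.50)⁴ = 11.39.
F_K/F_S = (L_K/L_S)/(d_K/d_S)² = 11.39/256.0 = 0.04449.
m_K − m_S = −2.5 log₁₀(0.04449) = 3.38.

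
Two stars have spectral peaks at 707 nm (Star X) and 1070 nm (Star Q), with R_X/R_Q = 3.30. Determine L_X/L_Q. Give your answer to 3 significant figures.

57.1

Wien's law gives T ∝ 1/λ_max, so T_X/T_Q = λ_Q/λ_X = 1070/707 = 1.513.
Then L ∝ R²T⁴ gives L_X/L_Q = (3.30)² × (1.513)⁴ = 10.89 × 5.246 = 57.13.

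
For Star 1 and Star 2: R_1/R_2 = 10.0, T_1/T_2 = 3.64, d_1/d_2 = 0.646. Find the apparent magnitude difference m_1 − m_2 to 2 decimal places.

-11.56

L_1/L_2 = (10.0)²(3.64)⁴ = 1.756×10^4.
F_1/F_2 = (L_1/L_2)/(d_1/d_2)² = 1.756×10^4/0.4173 = 4.207×10^4.
m_1 − m_2 = −2.5 log₁₀(4.207×10^4) = -11.56.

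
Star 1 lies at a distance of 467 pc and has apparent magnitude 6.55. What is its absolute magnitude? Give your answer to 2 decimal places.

-1.80

M = m − 5 log₁₀(d/10 pc) = 6.55 − 5 log₁₀(467/10)
  = 6.55 − 5 × 1.669 = 6.55 − 8.35 = -1.80.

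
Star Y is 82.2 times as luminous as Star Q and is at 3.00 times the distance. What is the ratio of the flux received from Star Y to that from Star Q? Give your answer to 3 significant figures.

9.13

F = L/(4πd²), so F_Y/F_Q = (L_Y/L_Q) / (d_Y/d_Q)²
= 82.2 / (3.00)² = 82.2 / 9.000 = 9.133.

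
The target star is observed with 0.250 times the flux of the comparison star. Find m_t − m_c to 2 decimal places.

m_t − m_c = −2.5 log₁₀(F_t/F_c) = −2.5 log₁₀(0.250) = −2.5 × (-0.602) = 1.505.

1.51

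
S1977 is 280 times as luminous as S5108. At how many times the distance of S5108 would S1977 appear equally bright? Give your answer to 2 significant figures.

Equal flux requires L_S1977/d_S1977² = L_S5108/d_S5108², so d_S1977/d_S5108 = √(L_S1977/L_S5108)
= √(280) = 16.73.

17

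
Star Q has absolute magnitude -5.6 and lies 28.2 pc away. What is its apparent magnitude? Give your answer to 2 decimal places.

-3.35

m = M + 5 log₁₀(d/10 pc) = -5.6 + 5 log₁₀(28.2/10)
  = -5.6 + 5 × 0.450 = -5.6 + 2.25 = -3.35.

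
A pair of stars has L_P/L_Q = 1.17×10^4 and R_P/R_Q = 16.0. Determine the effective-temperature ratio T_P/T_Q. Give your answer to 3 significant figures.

L ∝ R²T⁴ gives T ∝ (L/R²)^(1/4), so
T_P/T_Q = (1.17×10^4 / 16.0²)^(1/4) = (45.70)^(1/4) = 2.600.

2.60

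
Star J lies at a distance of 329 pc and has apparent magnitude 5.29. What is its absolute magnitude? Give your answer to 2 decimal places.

-2.30

M = m − 5 log₁₀(d/10 pc) = 5.29 − 5 log₁₀(329/10)
  = 5.29 − 5 × 1.517 = 5.29 − 7.59 = -2.30.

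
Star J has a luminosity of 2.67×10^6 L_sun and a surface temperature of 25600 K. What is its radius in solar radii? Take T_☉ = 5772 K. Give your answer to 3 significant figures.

R/R_☉ = √(L/L_☉) / (T/T_☉)² = √(2.67×10^6) / (4.435)²
       = 1634 / 19.67 = 83.07.

83.1 solar radii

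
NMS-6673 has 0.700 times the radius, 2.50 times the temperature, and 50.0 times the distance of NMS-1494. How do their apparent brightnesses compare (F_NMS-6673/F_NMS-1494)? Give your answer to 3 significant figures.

0.00766

L_NMS-6673/L_NMS-1494 = (R_NMS-6673/R_NMS-1494)²(T_NMS-6673/T_NMS-1494)⁴ = (0.700)² × (2.50)⁴ = 19.14.
F_NMS-6673/F_NMS-1494 = (L_NMS-6673/L_NMS-1494)/(d_NMS-6673/d_NMS-1494)² = 19.14 / (50.0)² = 0.007656.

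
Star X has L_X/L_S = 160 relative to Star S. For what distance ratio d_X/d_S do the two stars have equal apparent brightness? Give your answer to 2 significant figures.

13

Equal flux requires L_X/d_X² = L_S/d_S², so d_X/d_S = √(L_X/L_S)
= √(160) = 12.65.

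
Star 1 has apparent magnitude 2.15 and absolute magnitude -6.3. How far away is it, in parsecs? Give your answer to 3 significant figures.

m − M = 5 log₁₀(d/10 pc)
2.15 − (-6.3) = 8.45 = 5 log₁₀(d/10)
d = 10 × 10^(8.45/5) = 10 × 10^1.690 = 489.8 pc.

490 pc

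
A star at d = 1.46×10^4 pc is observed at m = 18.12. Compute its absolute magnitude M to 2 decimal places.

2.30

M = m − 5 log₁₀(d/10 pc) = 18.12 − 5 log₁₀(1.46×10^4/10)
  = 18.12 − 5 × 3.164 = 18.12 − 15.82 = 2.30.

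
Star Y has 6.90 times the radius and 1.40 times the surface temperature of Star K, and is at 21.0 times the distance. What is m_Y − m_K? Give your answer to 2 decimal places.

0.96

L_Y/L_K = (6.90)²(1.40)⁴ = 182.9.
F_Y/F_K = (L_Y/L_K)/(d_Y/d_K)² = 182.9/441.0 = 0.4147.
m_Y − m_K = −2.5 log₁₀(0.4147) = 0.96.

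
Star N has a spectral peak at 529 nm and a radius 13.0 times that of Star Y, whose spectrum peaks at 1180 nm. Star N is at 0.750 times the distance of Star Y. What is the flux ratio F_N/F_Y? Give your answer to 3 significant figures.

7.44×10^3

Wien's law: T_N/T_Y = λ_Y/λ_N = 1180/529 = 2.231.
L_N/L_Y = (R_N/R_Y)²(T_N/T_Y)⁴ = (13.0)²(2.231)⁴ = 4184.
F_N/F_Y = (L_N/L_Y)/(d_N/d_Y)² = 4184/(0.750)² = 7438.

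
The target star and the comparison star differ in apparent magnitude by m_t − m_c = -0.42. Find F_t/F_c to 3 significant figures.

1.47

F_t/F_c = 10^(−(m_t − m_c)/2.5) = 10^(0.42/2.5) = 10^0.168 = 1.472.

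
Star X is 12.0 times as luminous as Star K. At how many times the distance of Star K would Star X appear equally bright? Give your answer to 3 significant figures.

Equal flux requires L_X/d_X² = L_K/d_K², so d_X/d_K = √(L_X/L_K)
= √(12.0) = 3.464.

3.46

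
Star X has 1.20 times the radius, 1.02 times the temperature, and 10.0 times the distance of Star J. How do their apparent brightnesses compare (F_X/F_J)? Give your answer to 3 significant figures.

L_X/L_J = (R_X/R_J)²(T_X/T_J)⁴ = (1.20)² × (1.02)⁴ = 1.559.
F_X/F_J = (L_X/L_J)/(d_X/d_J)² = 1.559 / (10.0)² = 0.01559.

0.0156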